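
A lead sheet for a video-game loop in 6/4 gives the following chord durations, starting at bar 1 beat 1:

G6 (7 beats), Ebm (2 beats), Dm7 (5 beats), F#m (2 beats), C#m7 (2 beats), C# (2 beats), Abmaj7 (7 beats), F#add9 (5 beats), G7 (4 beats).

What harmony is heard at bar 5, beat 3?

Abmaj7

Beat 3 of bar 5 is beat (5−1)×6 + 3 = 27 overall.
Running totals: G6 ends at 7, Ebm ends at 9, Dm7 ends at 14, F#m ends at 16, C#m7 ends at 18, C# ends at 20, Abmaj7 ends at 27.
Beat 27 falls within Abmaj7.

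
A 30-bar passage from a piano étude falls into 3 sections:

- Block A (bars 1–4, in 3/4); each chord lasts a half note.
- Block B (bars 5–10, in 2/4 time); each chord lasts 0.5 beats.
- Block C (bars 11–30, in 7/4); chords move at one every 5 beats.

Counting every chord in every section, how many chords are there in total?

58 chords

A has 12 beats and chords last 2 each, so 6 chords.
B has 12 beats and chords last 0.5 each, so 24 chords.
C has 140 beats and chords last 5 each, so 28 chords.
Total: 6 + 24 + 28 = 58.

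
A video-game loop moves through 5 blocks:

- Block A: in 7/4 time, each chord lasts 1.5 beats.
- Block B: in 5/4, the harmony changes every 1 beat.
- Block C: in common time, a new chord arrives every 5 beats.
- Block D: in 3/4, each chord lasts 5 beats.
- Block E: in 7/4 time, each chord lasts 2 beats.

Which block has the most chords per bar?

Block B

A: 7 beats/bar ÷ 1.5 beats/chord = 14/3 chords/bar.
B: 5 beats/bar ÷ 1 beat/chord = 5 chords/bar.
C: 4 beats/bar ÷ 5 beats/chord = 0.8 chords/bar.
D: 3 beats/bar ÷ 5 beats/chord = 0.6 chords/bar.
E: 7 beats/bar ÷ 2 beats/chord = 3.5 chords/bar.
Fastest is B at 5 chords/bar.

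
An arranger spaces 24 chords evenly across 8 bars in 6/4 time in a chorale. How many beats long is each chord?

2 beats

8 bars × 6 beats/bar = 48 beats total.
48 beats ÷ 24 chords = 2 beats per chord.
(That is a half note.)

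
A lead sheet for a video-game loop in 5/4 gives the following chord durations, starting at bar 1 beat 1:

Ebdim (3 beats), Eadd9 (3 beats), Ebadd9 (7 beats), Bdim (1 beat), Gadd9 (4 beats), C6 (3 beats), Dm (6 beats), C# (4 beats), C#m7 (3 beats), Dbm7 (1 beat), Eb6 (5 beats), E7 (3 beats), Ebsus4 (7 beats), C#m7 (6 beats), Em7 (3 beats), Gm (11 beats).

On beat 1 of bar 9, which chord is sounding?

E7

Beat 1 of bar 9 is beat (9−1)×5 + 1 = 41 overall.
Running totals: Ebdim ends at 3, Eadd9 ends at 6, Ebadd9 ends at 13, Bdim ends at 14, Gadd9 ends at 18, C6 ends at 21, Dm ends at 27, C# ends at 31, C#m7 ends at 34, Dbm7 ends at 35, Eb6 ends at 40, E7 ends at 43.
Beat 41 falls within E7.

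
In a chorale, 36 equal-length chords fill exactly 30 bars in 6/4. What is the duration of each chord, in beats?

30 bars × 6 beats/bar = 180 beats total.
180 beats ÷ 36 chords = 5 beats per chord.

5 beats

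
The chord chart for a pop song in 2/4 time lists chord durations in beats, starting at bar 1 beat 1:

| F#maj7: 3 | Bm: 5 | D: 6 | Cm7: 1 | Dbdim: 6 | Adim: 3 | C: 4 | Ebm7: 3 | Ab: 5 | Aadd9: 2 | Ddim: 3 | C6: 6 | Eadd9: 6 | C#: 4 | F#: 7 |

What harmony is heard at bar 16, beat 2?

Ab

Beat 2 of bar 16 is beat (16−1)×2 + 2 = 32 overall.
Running totals: F#maj7 ends at 3, Bm ends at 8, D ends at 14, Cm7 ends at 15, Dbdim ends at 21, Adim ends at 24, C ends at 28, Ebm7 ends at 31, Ab ends at 36.
Beat 32 falls within Ab.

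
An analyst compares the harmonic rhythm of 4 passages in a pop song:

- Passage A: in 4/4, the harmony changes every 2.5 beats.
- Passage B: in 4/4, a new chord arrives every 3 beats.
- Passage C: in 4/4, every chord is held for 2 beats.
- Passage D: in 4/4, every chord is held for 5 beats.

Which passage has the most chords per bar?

A: each chord is 2.5 beats in 4/4, so 1.6 per bar.
B: each chord is 3 beats in 4/4, so 4/3 per bar.
C: each chord is 2 beats in 4/4, so 2 per bar.
D: each chord is 5 beats in 4/4, so 0.8 per bar.
Fastest is C at 2 chords/bar.

Passage C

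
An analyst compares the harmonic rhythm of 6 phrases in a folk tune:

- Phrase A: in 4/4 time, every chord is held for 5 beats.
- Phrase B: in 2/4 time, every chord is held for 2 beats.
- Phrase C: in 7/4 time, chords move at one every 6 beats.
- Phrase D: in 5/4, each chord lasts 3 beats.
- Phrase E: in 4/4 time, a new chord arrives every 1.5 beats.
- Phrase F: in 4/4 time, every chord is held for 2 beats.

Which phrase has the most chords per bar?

Phrase E

A: each chord is 5 beats in 4/4, so 0.8 per bar.
B: each chord is 2 beats in 2/4, so 1 per bar.
C: each chord is 6 beats in 7/4, so 7/6 per bar.
D: each chord is 3 beats in 5/4, so 5/3 per bar.
E: each chord is 1.5 beats in 4/4, so 8/3 per bar.
F: each chord is 2 beats in 4/4, so 2 per bar.
Fastest is E at 8/3 chords/bar.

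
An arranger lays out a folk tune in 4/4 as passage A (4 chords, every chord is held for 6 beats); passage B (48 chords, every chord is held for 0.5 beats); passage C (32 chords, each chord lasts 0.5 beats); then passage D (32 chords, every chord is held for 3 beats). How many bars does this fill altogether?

A: 4 × 6 = 24 beats = 6 bars.
B: 48 × 0.5 = 24 beats = 6 bars.
C: 32 × 0.5 = 16 beats = 4 bars.
D: 32 × 3 = 96 beats = 24 bars.
Total: 6 + 6 + 4 + 24 = 40 bars.

40 bars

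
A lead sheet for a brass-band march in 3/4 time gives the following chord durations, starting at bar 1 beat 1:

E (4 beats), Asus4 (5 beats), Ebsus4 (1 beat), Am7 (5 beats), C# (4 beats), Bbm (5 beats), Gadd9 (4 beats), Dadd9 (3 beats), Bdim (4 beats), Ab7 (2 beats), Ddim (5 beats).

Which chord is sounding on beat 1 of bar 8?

Bbm

Beat 1 of bar 8 is beat (8−1)×3 + 1 = 22 overall.
Running totals: E ends at 4, Asus4 ends at 9, Ebsus4 ends at 10, Am7 ends at 15, C# ends at 19, Bbm ends at 24.
Beat 22 falls within Bbm.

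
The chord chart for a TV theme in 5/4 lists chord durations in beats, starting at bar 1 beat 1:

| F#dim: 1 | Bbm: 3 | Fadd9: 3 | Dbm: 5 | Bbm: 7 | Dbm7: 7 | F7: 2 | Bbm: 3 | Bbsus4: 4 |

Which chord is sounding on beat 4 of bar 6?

Beat 4 of bar 6 is beat (6−1)×5 + 4 = 29 overall.
Running totals: F#dim ends at 1, Bbm ends at 4, Fadd9 ends at 7, Dbm ends at 12, Bbm ends at 19, Dbm7 ends at 26, F7 ends at 28, Bbm ends at 31.
Beat 29 falls within Bbm.

Bbm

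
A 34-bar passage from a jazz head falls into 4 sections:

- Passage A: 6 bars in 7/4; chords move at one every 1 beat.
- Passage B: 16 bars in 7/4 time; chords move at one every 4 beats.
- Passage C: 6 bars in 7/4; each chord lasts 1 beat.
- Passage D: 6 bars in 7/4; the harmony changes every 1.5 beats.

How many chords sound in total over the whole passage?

A has 42 beats and chords last 1 each, so 42 chords.
B has 112 beats and chords last 4 each, so 28 chords.
C has 42 beats and chords last 1 each, so 42 chords.
D has 42 beats and chords last 1.5 each, so 28 chords.
Total: 42 + 28 + 42 + 28 = 140.

140 chords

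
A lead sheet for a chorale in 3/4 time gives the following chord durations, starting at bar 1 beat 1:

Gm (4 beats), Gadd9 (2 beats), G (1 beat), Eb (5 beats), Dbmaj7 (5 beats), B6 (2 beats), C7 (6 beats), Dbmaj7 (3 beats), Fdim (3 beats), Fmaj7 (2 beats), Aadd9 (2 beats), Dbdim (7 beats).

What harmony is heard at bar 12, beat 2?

Beat 2 of bar 12 is beat (12−1)×3 + 2 = 35 overall.
Running totals: Gm ends at 4, Gadd9 ends at 6, G ends at 7, Eb ends at 12, Dbmaj7 ends at 17, B6 ends at 19, C7 ends at 25, Dbmaj7 ends at 28, Fdim ends at 31, Fmaj7 ends at 33, Aadd9 ends at 35.
Beat 35 falls within Aadd9.

Aadd9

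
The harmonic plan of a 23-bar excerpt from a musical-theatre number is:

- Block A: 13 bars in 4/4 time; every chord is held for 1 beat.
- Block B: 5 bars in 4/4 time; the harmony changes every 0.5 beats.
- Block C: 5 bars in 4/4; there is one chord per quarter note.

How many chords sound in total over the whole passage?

A has 52 beats and chords last 1 each, so 52 chords.
B has 20 beats and chords last 0.5 each, so 40 chords.
C has 20 beats and chords last 1 each, so 20 chords.
Total: 52 + 40 + 20 = 112.

112 chords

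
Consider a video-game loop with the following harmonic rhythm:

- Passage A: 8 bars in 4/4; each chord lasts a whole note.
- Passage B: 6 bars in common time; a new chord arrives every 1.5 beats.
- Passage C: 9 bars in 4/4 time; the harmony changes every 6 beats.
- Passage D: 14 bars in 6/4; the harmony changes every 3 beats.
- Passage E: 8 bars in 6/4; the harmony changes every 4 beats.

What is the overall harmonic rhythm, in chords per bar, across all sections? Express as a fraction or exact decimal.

A: 8 × 4 = 32 beats ÷ 4 = 8 chords.
B: 6 × 4 = 24 beats ÷ 1.5 = 16 chords.
C: 9 × 4 = 36 beats ÷ 6 = 6 chords.
D: 14 × 6 = 84 beats ÷ 3 = 28 chords.
E: 8 × 6 = 48 beats ÷ 4 = 12 chords.
Overall: 70 chords over 45 bars → 70/45 = 14/9 chords per bar.

14/9 chords per bar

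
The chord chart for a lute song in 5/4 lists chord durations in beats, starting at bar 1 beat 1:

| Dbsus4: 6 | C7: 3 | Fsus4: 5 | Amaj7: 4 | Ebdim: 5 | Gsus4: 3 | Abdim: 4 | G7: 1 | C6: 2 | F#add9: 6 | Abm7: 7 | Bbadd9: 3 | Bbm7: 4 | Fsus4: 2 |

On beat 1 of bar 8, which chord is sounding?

F#add9

Beat 1 of bar 8 is beat (8−1)×5 + 1 = 36 overall.
Running totals: Dbsus4 ends at 6, C7 ends at 9, Fsus4 ends at 14, Amaj7 ends at 18, Ebdim ends at 23, Gsus4 ends at 26, Abdim ends at 30, G7 ends at 31, C6 ends at 33, F#add9 ends at 39.
Beat 36 falls within F#add9.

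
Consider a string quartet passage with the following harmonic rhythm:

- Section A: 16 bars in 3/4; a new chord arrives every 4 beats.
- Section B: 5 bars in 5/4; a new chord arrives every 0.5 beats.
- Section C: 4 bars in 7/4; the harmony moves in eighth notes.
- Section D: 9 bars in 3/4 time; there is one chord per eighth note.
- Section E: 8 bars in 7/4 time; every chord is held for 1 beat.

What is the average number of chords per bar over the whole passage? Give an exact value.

A: 16 × 3 = 48 beats ÷ 4 = 12 chords.
B: 5 × 5 = 25 beats ÷ 0.5 = 50 chords.
C: 4 × 7 = 28 beats ÷ 0.5 = 56 chords.
D: 9 × 3 = 27 beats ÷ 0.5 = 54 chords.
E: 8 × 7 = 56 beats ÷ 1 = 56 chords.
Overall: 228 chords over 42 bars → 228/42 = 38/7 chords per bar.

38/7 chords per bar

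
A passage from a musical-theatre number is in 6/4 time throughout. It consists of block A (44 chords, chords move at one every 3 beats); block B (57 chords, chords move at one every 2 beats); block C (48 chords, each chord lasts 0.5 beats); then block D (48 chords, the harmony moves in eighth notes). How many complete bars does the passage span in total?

49 bars

A: 44 × 3 = 132 beats = 22 bars.
B: 57 × 2 = 114 beats = 19 bars.
C: 48 × 0.5 = 24 beats = 4 bars.
D: 48 × 0.5 = 24 beats = 4 bars.
Total: 22 + 19 + 4 + 4 = 49 bars.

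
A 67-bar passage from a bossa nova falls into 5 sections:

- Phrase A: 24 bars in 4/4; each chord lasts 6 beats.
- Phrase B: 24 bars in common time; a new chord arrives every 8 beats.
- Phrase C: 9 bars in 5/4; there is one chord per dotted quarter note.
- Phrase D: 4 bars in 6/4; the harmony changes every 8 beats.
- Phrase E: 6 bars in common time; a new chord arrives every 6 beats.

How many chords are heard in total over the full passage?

65 chords

A: 24 bars × 4 beats = 96 beats; 6 beats/chord → 16 chords.
B: 24 bars × 4 beats = 96 beats; 8 beats/chord → 12 chords.
C: 9 bars × 5 beats = 45 beats; 1.5 beats/chord → 30 chords.
D: 4 bars × 6 beats = 24 beats; 8 beats/chord → 3 chords.
E: 6 bars × 4 beats = 24 beats; 6 beats/chord → 4 chords.
Total: 16 + 12 + 30 + 3 + 4 = 65.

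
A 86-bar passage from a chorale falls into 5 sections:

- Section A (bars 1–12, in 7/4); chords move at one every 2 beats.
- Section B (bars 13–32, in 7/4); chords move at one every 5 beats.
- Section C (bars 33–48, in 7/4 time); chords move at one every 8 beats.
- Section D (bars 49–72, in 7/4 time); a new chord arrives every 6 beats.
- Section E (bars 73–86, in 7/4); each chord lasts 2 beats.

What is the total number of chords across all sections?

161 chords

A: 12·7 = 84 beats, 84/2 = 42 chords.
B: 20·7 = 140 beats, 140/5 = 28 chords.
C: 16·7 = 112 beats, 112/8 = 14 chords.
D: 24·7 = 168 beats, 168/6 = 28 chords.
E: 14·7 = 98 beats, 98/2 = 49 chords.
Total: 42 + 28 + 14 + 28 + 49 = 161.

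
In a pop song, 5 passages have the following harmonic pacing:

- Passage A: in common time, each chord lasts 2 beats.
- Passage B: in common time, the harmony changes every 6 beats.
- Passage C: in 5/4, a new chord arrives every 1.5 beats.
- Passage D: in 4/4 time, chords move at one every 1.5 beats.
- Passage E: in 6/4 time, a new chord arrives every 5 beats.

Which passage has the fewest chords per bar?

Passage B

A: 4/2 = 2 chords/bar.
B: 4/6 = 2/3 chords/bar.
C: 5/1.5 = 10/3 chords/bar.
D: 4/1.5 = 8/3 chords/bar.
E: 6/5 = 1.2 chords/bar.
Slowest is B at 2/3 chords/bar.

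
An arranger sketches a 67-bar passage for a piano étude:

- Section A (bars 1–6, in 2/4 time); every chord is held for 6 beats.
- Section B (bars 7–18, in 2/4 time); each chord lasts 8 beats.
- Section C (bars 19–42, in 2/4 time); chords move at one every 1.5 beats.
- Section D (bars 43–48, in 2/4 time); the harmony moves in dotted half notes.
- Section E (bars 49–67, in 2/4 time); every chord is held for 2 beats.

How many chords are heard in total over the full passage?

A has 12 beats and chords last 6 each, so 2 chords.
B has 24 beats and chords last 8 each, so 3 chords.
C has 48 beats and chords last 1.5 each, so 32 chords.
D has 12 beats and chords last 3 each, so 4 chords.
E has 38 beats and chords last 2 each, so 19 chords.
Total: 2 + 3 + 32 + 4 + 19 = 60.

60 chords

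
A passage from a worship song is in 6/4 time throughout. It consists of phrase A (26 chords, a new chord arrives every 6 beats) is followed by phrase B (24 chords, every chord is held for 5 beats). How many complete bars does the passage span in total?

46 bars

A: 26 × 6 = 156 beats = 26 bars.
B: 24 × 5 = 120 beats = 20 bars.
Total: 26 + 20 = 46 bars.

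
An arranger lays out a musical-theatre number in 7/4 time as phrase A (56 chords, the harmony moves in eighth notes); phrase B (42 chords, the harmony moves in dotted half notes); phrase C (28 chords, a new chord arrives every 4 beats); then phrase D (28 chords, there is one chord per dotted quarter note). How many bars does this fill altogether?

A: 56 × 0.5 = 28 beats = 4 bars.
B: 42 × 3 = 126 beats = 18 bars.
C: 28 × 4 = 112 beats = 16 bars.
D: 28 × 1.5 = 42 beats = 6 bars.
Total: 4 + 18 + 16 + 6 = 44 bars.

44 bars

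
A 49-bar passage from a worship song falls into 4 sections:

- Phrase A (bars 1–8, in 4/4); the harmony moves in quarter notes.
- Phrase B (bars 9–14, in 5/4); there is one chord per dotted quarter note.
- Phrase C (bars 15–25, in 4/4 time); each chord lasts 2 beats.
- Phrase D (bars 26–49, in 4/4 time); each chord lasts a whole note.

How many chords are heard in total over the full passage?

A: 8 bars × 4 beats = 32 beats; 1 beat/chord → 32 chords.
B: 6 bars × 5 beats = 30 beats; 1.5 beats/chord → 20 chords.
C: 11 bars × 4 beats = 44 beats; 2 beats/chord → 22 chords.
D: 24 bars × 4 beats = 96 beats; 4 beats/chord → 24 chords.
Total: 32 + 20 + 22 + 24 = 98.

98 chords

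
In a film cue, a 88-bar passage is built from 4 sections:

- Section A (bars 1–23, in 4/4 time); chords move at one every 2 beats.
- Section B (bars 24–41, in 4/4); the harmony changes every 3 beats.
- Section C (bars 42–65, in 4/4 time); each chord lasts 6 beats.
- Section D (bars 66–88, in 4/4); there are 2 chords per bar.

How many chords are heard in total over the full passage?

132 chords

A has 92 beats and chords last 2 each, so 46 chords.
B has 72 beats and chords last 3 each, so 24 chords.
C has 96 beats and chords last 6 each, so 16 chords.
D has 92 beats and chords last 2 each, so 46 chords.
Total: 46 + 24 + 16 + 46 = 132.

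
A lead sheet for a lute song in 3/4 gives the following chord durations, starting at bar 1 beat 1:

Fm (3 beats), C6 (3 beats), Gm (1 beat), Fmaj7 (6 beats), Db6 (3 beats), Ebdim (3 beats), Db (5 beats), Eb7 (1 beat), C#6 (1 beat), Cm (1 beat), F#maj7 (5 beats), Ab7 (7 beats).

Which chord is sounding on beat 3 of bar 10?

Beat 3 of bar 10 is beat (10−1)×3 + 3 = 30 overall.
Running totals: Fm ends at 3, C6 ends at 6, Gm ends at 7, Fmaj7 ends at 13, Db6 ends at 16, Ebdim ends at 19, Db ends at 24, Eb7 ends at 25, C#6 ends at 26, Cm ends at 27, F#maj7 ends at 32.
Beat 30 falls within F#maj7.

F#maj7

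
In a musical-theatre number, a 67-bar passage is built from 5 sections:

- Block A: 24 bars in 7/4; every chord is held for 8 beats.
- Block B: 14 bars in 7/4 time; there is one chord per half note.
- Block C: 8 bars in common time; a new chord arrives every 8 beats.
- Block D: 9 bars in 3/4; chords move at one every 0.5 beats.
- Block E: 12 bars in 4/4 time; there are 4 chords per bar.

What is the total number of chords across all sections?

A has 168 beats and chords last 8 each, so 21 chords.
B has 98 beats and chords last 2 each, so 49 chords.
C has 32 beats and chords last 8 each, so 4 chords.
D has 27 beats and chords last 0.5 each, so 54 chords.
E has 48 beats and chords last 1 each, so 48 chords.
Total: 21 + 49 + 4 + 54 + 48 = 176.

176 chords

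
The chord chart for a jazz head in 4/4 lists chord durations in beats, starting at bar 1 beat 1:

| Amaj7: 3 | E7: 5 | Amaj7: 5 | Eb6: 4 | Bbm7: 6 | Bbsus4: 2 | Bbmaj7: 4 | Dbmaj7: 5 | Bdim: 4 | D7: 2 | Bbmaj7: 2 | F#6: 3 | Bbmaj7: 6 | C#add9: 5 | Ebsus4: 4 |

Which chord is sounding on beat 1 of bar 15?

Beat 1 of bar 15 is beat (15−1)×4 + 1 = 57 overall.
Running totals: Amaj7 ends at 3, E7 ends at 8, Amaj7 ends at 13, Eb6 ends at 17, Bbm7 ends at 23, Bbsus4 ends at 25, Bbmaj7 ends at 29, Dbmaj7 ends at 34, Bdim ends at 38, D7 ends at 40, Bbmaj7 ends at 42, F#6 ends at 45, Bbmaj7 ends at 51, C#add9 ends at 56, Ebsus4 ends at 60.
Beat 57 falls within Ebsus4.

Ebsus4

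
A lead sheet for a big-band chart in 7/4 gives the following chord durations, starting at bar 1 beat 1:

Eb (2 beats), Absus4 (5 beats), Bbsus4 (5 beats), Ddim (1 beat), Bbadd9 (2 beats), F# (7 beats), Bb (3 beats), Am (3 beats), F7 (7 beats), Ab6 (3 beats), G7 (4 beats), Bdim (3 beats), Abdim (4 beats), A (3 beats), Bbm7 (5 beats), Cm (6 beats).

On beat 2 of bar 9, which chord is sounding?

Cm

Beat 2 of bar 9 is beat (9−1)×7 + 2 = 58 overall.
Running totals: Eb ends at 2, Absus4 ends at 7, Bbsus4 ends at 12, Ddim ends at 13, Bbadd9 ends at 15, F# ends at 22, Bb ends at 25, Am ends at 28, F7 ends at 35, Ab6 ends at 38, G7 ends at 42, Bdim ends at 45, Abdim ends at 49, A ends at 52, Bbm7 ends at 57, Cm ends at 63.
Beat 58 falls within Cm.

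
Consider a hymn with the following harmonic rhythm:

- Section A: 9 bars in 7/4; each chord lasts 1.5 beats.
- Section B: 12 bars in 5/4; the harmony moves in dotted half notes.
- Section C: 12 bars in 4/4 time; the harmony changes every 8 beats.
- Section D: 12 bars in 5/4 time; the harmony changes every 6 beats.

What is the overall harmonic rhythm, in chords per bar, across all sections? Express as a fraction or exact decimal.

A: 9 bars of 7 beats is 63 beats; at 1.5 beats each that's 42 chords.
B: 12 bars of 5 beats is 60 beats; at 3 beats each that's 20 chords.
C: 12 bars of 4 beats is 48 beats; at 8 beats each that's 6 chords.
D: 12 bars of 5 beats is 60 beats; at 6 beats each that's 10 chords.
Overall: 78 chords over 45 bars → 78/45 = 26/15 chords per bar.

26/15 chords per bar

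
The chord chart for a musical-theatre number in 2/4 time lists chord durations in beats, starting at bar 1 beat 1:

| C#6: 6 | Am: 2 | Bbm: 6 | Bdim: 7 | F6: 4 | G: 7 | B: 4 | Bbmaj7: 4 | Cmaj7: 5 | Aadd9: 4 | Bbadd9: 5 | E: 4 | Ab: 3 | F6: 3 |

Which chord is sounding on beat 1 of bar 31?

Beat 1 of bar 31 is beat (31−1)×2 + 1 = 61 overall.
Running totals: C#6 ends at 6, Am ends at 8, Bbm ends at 14, Bdim ends at 21, F6 ends at 25, G ends at 32, B ends at 36, Bbmaj7 ends at 40, Cmaj7 ends at 45, Aadd9 ends at 49, Bbadd9 ends at 54, E ends at 58, Ab ends at 61.
Beat 61 falls within Ab.

Ab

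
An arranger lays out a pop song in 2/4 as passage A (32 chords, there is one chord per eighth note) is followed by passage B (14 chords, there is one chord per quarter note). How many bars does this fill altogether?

15 bars

A: 32 × 0.5 = 16 beats = 8 bars.
B: 14 × 1 = 14 beats = 7 bars.
Total: 8 + 7 = 15 bars.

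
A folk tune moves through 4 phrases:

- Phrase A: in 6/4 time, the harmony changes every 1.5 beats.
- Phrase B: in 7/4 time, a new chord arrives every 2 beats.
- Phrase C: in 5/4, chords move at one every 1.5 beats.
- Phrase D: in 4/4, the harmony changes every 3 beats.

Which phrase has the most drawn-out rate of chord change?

A: 6 beats/bar ÷ 1.5 beats/chord = 4 chords/bar.
B: 7 beats/bar ÷ 2 beats/chord = 3.5 chords/bar.
C: 5 beats/bar ÷ 1.5 beats/chord = 10/3 chords/bar.
D: 4 beats/bar ÷ 3 beats/chord = 4/3 chords/bar.
Slowest is D at 4/3 chords/bar.

Phrase D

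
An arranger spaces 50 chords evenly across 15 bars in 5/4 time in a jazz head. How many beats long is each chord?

15 bars × 5 beats/bar = 75 beats total.
75 beats ÷ 50 chords = 1.5 beats per chord.
(That is a dotted quarter note.)

1.5 beats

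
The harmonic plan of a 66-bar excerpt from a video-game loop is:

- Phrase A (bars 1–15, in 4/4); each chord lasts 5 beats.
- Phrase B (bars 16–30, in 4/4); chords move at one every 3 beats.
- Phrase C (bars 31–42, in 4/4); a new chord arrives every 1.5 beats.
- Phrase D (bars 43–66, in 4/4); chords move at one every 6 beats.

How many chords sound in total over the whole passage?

A: 15 bars × 4 beats = 60 beats; 5 beats/chord → 12 chords.
B: 15 bars × 4 beats = 60 beats; 3 beats/chord → 20 chords.
C: 12 bars × 4 beats = 48 beats; 1.5 beats/chord → 32 chords.
D: 24 bars × 4 beats = 96 beats; 6 beats/chord → 16 chords.
Total: 12 + 20 + 32 + 16 = 80.

80 chords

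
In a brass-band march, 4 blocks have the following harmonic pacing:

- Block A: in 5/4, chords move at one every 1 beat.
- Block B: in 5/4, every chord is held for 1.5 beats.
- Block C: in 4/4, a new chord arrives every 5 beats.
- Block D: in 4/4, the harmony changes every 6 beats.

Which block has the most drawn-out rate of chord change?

Block D

A: 5 beats/bar ÷ 1 beat/chord = 5 chords/bar.
B: 5 beats/bar ÷ 1.5 beats/chord = 10/3 chords/bar.
C: 4 beats/bar ÷ 5 beats/chord = 0.8 chords/bar.
D: 4 beats/bar ÷ 6 beats/chord = 2/3 chords/bar.
Slowest is D at 2/3 chords/bar.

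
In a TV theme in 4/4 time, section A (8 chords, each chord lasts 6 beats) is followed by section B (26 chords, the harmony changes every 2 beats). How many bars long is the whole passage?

A: 8 × 6 = 48 beats = 12 bars.
B: 26 × 2 = 52 beats = 13 bars.
Total: 12 + 13 = 25 bars.

25 bars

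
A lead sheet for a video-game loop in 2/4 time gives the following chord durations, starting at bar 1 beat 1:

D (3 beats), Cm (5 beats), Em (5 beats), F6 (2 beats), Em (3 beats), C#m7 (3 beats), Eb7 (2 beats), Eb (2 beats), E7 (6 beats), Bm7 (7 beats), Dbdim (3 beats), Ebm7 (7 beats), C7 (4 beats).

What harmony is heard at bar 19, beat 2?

Bm7

Beat 2 of bar 19 is beat (19−1)×2 + 2 = 38 overall.
Running totals: D ends at 3, Cm ends at 8, Em ends at 13, F6 ends at 15, Em ends at 18, C#m7 ends at 21, Eb7 ends at 23, Eb ends at 25, E7 ends at 31, Bm7 ends at 38.
Beat 38 falls within Bm7.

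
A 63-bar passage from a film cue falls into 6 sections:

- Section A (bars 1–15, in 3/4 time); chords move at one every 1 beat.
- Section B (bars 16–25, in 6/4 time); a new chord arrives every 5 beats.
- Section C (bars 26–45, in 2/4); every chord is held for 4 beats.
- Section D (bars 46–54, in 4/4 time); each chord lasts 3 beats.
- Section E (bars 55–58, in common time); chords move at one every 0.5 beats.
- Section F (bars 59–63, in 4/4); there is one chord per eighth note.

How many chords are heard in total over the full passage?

A: 15 bars × 3 beats = 45 beats; 1 beat/chord → 45 chords.
B: 10 bars × 6 beats = 60 beats; 5 beats/chord → 12 chords.
C: 20 bars × 2 beats = 40 beats; 4 beats/chord → 10 chords.
D: 9 bars × 4 beats = 36 beats; 3 beats/chord → 12 chords.
E: 4 bars × 4 beats = 16 beats; 0.5 beats/chord → 32 chords.
F: 5 bars × 4 beats = 20 beats; 0.5 beats/chord → 40 chords.
Total: 45 + 12 + 10 + 12 + 32 + 40 = 151.

151 chords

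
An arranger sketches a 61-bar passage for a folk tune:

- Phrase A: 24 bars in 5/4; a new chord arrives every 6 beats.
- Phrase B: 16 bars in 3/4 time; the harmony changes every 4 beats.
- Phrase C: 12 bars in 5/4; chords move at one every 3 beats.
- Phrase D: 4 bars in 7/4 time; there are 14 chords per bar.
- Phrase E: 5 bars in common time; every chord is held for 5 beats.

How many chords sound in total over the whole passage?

A has 120 beats and chords last 6 each, so 20 chords.
B has 48 beats and chords last 4 each, so 12 chords.
C has 60 beats and chords last 3 each, so 20 chords.
D has 28 beats and chords last 0.5 each, so 56 chords.
E has 20 beats and chords last 5 each, so 4 chords.
Total: 20 + 12 + 20 + 56 + 4 = 112.

112 chords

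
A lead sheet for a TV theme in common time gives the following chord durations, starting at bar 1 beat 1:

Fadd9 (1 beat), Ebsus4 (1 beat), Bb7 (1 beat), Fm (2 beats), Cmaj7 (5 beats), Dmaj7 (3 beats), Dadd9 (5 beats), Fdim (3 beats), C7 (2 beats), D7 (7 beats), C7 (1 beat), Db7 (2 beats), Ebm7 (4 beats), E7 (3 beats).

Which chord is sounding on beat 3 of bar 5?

Fdim

Beat 3 of bar 5 is beat (5−1)×4 + 3 = 19 overall.
Running totals: Fadd9 ends at 1, Ebsus4 ends at 2, Bb7 ends at 3, Fm ends at 5, Cmaj7 ends at 10, Dmaj7 ends at 13, Dadd9 ends at 18, Fdim ends at 21.
Beat 19 falls within Fdim.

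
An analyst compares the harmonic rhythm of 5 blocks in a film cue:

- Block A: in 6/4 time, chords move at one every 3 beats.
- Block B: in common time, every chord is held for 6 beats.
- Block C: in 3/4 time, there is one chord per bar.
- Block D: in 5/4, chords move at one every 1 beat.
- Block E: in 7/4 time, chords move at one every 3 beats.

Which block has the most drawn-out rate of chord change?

A: each chord is 3 beats in 6/4, so 2 per bar.
B: each chord is 6 beats in 4/4, so 2/3 per bar.
C: each chord is 3 beats in 3/4, so 1 per bar.
D: each chord is 1 beat in 5/4, so 5 per bar.
E: each chord is 3 beats in 7/4, so 7/3 per bar.
Slowest is B at 2/3 chords/bar.

Block B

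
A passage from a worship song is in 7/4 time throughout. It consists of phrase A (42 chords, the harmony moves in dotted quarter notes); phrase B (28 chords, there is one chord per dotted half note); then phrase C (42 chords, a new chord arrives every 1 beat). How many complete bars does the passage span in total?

A: 42 × 1.5 = 63 beats = 9 bars.
B: 28 × 3 = 84 beats = 12 bars.
C: 42 × 1 = 42 beats = 6 bars.
Total: 9 + 12 + 6 = 27 bars.

27 bars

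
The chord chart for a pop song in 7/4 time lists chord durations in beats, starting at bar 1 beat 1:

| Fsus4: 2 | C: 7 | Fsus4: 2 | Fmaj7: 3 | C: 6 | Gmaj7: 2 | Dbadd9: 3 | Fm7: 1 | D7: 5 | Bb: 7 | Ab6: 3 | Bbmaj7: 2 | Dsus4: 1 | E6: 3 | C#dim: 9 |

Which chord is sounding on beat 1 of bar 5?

Beat 1 of bar 5 is beat (5−1)×7 + 1 = 29 overall.
Running totals: Fsus4 ends at 2, C ends at 9, Fsus4 ends at 11, Fmaj7 ends at 14, C ends at 20, Gmaj7 ends at 22, Dbadd9 ends at 25, Fm7 ends at 26, D7 ends at 31.
Beat 29 falls within D7.

D7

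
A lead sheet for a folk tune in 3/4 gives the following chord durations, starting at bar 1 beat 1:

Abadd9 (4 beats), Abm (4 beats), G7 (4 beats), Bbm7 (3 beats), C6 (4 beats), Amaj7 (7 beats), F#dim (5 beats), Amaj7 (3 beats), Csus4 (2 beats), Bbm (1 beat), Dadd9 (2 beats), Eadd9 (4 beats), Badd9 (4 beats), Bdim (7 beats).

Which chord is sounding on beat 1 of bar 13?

Bbm

Beat 1 of bar 13 is beat (13−1)×3 + 1 = 37 overall.
Running totals: Abadd9 ends at 4, Abm ends at 8, G7 ends at 12, Bbm7 ends at 15, C6 ends at 19, Amaj7 ends at 26, F#dim ends at 31, Amaj7 ends at 34, Csus4 ends at 36, Bbm ends at 37.
Beat 37 falls within Bbm.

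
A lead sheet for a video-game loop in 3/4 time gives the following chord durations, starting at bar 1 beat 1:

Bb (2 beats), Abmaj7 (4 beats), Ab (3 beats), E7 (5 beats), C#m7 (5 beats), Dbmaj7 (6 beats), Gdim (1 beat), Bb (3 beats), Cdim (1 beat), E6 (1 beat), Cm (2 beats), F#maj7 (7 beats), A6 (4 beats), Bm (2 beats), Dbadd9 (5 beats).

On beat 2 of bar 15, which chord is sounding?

Beat 2 of bar 15 is beat (15−1)×3 + 2 = 44 overall.
Running totals: Bb ends at 2, Abmaj7 ends at 6, Ab ends at 9, E7 ends at 14, C#m7 ends at 19, Dbmaj7 ends at 25, Gdim ends at 26, Bb ends at 29, Cdim ends at 30, E6 ends at 31, Cm ends at 33, F#maj7 ends at 40, A6 ends at 44.
Beat 44 falls within A6.

A6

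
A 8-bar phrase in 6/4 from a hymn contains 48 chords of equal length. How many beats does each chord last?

8 bars × 6 beats/bar = 48 beats total.
48 beats ÷ 48 chords = 1 beats per chord.
(That is a quarter note.)

1 beat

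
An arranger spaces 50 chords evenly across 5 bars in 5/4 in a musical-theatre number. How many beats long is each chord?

5 bars × 5 beats/bar = 25 beats total.
25 beats ÷ 50 chords = 0.5 beats per chord.
(That is an eighth note.)

0.5 beats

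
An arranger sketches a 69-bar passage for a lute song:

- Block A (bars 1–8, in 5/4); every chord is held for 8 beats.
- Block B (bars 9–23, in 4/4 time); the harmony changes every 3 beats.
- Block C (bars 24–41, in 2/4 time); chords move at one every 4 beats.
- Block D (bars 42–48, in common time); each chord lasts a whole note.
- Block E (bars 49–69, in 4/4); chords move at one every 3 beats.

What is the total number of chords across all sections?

69 chords

A: 8·5 = 40 beats, 40/8 = 5 chords.
B: 15·4 = 60 beats, 60/3 = 20 chords.
C: 18·2 = 36 beats, 36/4 = 9 chords.
D: 7·4 = 28 beats, 28/4 = 7 chords.
E: 21·4 = 84 beats, 84/3 = 28 chords.
Total: 5 + 20 + 9 + 7 + 28 = 69.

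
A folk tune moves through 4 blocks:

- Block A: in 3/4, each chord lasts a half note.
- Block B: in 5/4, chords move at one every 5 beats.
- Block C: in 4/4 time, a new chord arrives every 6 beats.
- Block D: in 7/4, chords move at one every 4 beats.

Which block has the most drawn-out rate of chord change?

A: each chord is 2 beats in 3/4, so 1.5 per bar.
B: each chord is 5 beats in 5/4, so 1 per bar.
C: each chord is 6 beats in 4/4, so 2/3 per bar.
D: each chord is 4 beats in 7/4, so 1.75 per bar.
Slowest is C at 2/3 chords/bar.

Block C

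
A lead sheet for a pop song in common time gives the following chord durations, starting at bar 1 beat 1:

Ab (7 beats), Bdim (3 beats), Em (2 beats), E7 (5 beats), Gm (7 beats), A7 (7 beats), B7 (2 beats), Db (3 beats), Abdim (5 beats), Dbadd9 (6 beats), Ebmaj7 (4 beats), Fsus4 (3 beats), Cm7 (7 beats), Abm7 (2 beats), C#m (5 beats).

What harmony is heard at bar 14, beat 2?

Fsus4

Beat 2 of bar 14 is beat (14−1)×4 + 2 = 54 overall.
Running totals: Ab ends at 7, Bdim ends at 10, Em ends at 12, E7 ends at 17, Gm ends at 24, A7 ends at 31, B7 ends at 33, Db ends at 36, Abdim ends at 41, Dbadd9 ends at 47, Ebmaj7 ends at 51, Fsus4 ends at 54.
Beat 54 falls within Fsus4.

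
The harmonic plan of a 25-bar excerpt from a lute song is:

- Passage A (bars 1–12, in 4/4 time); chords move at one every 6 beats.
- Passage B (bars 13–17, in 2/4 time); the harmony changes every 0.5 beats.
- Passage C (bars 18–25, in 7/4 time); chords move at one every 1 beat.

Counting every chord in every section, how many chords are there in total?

84 chords

A has 48 beats and chords last 6 each, so 8 chords.
B has 10 beats and chords last 0.5 each, so 20 chords.
C has 56 beats and chords last 1 each, so 56 chords.
Total: 8 + 20 + 56 = 84.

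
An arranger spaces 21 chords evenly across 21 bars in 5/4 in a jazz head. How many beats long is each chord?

21 bars × 5 beats/bar = 105 beats total.
105 beats ÷ 21 chords = 5 beats per chord.

5 beats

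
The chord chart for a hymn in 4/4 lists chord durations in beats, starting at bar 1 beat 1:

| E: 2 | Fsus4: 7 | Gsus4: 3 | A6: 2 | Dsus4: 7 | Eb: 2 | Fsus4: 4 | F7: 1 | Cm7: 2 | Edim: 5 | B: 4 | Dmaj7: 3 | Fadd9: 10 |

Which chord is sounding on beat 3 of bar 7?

Fsus4

Beat 3 of bar 7 is beat (7−1)×4 + 3 = 27 overall.
Running totals: E ends at 2, Fsus4 ends at 9, Gsus4 ends at 12, A6 ends at 14, Dsus4 ends at 21, Eb ends at 23, Fsus4 ends at 27.
Beat 27 falls within Fsus4.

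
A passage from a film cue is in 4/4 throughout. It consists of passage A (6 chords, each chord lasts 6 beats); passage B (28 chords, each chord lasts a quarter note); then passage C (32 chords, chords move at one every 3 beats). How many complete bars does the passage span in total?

A: 6 × 6 = 36 beats = 9 bars.
B: 28 × 1 = 28 beats = 7 bars.
C: 32 × 3 = 96 beats = 24 bars.
Total: 9 + 7 + 24 = 40 bars.

40 bars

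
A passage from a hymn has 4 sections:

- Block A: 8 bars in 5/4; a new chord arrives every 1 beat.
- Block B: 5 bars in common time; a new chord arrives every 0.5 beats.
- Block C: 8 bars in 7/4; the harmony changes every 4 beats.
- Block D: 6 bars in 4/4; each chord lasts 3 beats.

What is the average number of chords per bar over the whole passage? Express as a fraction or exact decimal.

A: 8 bars of 5 beats is 40 beats; at 1 beat each that's 40 chords.
B: 5 bars of 4 beats is 20 beats; at 0.5 beats each that's 40 chords.
C: 8 bars of 7 beats is 56 beats; at 4 beats each that's 14 chords.
D: 6 bars of 4 beats is 24 beats; at 3 beats each that's 8 chords.
Overall: 102 chords over 27 bars → 102/27 = 34/9 chords per bar.

34/9 chords per bar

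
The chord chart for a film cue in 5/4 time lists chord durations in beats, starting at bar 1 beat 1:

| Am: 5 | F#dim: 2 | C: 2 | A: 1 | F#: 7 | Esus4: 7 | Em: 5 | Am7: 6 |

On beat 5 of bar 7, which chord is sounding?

Am7

Beat 5 of bar 7 is beat (7−1)×5 + 5 = 35 overall.
Running totals: Am ends at 5, F#dim ends at 7, C ends at 9, A ends at 10, F# ends at 17, Esus4 ends at 24, Em ends at 29, Am7 ends at 35.
Beat 35 falls within Am7.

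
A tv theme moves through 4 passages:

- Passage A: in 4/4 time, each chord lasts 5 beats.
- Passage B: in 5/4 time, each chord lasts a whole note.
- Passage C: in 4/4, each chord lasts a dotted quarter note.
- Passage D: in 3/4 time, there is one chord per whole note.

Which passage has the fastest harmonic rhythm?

Passage C

A: 4 beats/bar ÷ 5 beats/chord = 0.8 chords/bar.
B: 5 beats/bar ÷ 4 beats/chord = 1.25 chords/bar.
C: 4 beats/bar ÷ 1.5 beats/chord = 8/3 chords/bar.
D: 3 beats/bar ÷ 4 beats/chord = 0.75 chords/bar.
Fastest is C at 8/3 chords/bar.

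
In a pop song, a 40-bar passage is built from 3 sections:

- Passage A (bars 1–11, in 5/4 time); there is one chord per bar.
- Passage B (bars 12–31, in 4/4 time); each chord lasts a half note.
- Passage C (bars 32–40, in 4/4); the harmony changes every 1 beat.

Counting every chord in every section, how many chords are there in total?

A has 55 beats and chords last 5 each, so 11 chords.
B has 80 beats and chords last 2 each, so 40 chords.
C has 36 beats and chords last 1 each, so 36 chords.
Total: 11 + 40 + 36 = 87.

87 chords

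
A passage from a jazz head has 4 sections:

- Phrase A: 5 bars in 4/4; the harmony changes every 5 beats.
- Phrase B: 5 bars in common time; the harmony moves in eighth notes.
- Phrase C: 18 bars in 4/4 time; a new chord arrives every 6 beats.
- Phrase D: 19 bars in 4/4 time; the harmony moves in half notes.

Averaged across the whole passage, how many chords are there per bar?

2 chords per bar

A: 5 bars of 4 beats is 20 beats; at 5 beats each that's 4 chords.
B: 5 bars of 4 beats is 20 beats; at 0.5 beats each that's 40 chords.
C: 18 bars of 4 beats is 72 beats; at 6 beats each that's 12 chords.
D: 19 bars of 4 beats is 76 beats; at 2 beats each that's 38 chords.
Overall: 94 chords over 47 bars → 94/47 = 2 chords per bar.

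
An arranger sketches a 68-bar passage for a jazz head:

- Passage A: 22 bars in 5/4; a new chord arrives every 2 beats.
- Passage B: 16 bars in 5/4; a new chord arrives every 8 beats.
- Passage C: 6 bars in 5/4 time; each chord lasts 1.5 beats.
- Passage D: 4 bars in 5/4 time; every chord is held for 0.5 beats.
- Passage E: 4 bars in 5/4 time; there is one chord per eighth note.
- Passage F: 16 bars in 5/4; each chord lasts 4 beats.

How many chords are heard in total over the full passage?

A: 22 bars × 5 beats = 110 beats; 2 beats/chord → 55 chords.
B: 16 bars × 5 beats = 80 beats; 8 beats/chord → 10 chords.
C: 6 bars × 5 beats = 30 beats; 1.5 beats/chord → 20 chords.
D: 4 bars × 5 beats = 20 beats; 0.5 beats/chord → 40 chords.
E: 4 bars × 5 beats = 20 beats; 0.5 beats/chord → 40 chords.
F: 16 bars × 5 beats = 80 beats; 4 beats/chord → 20 chords.
Total: 55 + 10 + 20 + 40 + 40 + 20 = 185.

185 chords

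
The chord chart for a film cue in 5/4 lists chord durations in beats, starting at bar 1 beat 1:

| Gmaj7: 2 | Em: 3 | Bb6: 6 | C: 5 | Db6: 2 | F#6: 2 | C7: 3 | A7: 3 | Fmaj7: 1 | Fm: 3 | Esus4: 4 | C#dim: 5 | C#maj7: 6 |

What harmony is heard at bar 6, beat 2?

Fmaj7

Beat 2 of bar 6 is beat (6−1)×5 + 2 = 27 overall.
Running totals: Gmaj7 ends at 2, Em ends at 5, Bb6 ends at 11, C ends at 16, Db6 ends at 18, F#6 ends at 20, C7 ends at 23, A7 ends at 26, Fmaj7 ends at 27.
Beat 27 falls within Fmaj7.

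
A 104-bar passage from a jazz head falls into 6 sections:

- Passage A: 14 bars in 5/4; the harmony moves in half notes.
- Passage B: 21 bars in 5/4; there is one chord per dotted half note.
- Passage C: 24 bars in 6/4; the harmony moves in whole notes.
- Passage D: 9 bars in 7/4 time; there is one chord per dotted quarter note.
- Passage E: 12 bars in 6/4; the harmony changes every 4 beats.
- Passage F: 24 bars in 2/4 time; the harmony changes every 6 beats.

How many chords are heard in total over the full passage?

174 chords

A has 70 beats and chords last 2 each, so 35 chords.
B has 105 beats and chords last 3 each, so 35 chords.
C has 144 beats and chords last 4 each, so 36 chords.
D has 63 beats and chords last 1.5 each, so 42 chords.
E has 72 beats and chords last 4 each, so 18 chords.
F has 48 beats and chords last 6 each, so 8 chords.
Total: 35 + 35 + 36 + 42 + 18 + 8 = 174.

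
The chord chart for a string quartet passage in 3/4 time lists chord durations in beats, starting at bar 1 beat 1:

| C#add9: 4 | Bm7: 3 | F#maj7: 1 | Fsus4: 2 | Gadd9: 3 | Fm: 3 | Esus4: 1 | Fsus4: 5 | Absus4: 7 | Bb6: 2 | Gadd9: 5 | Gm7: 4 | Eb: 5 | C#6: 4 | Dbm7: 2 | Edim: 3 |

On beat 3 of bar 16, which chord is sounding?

C#6

Beat 3 of bar 16 is beat (16−1)×3 + 3 = 48 overall.
Running totals: C#add9 ends at 4, Bm7 ends at 7, F#maj7 ends at 8, Fsus4 ends at 10, Gadd9 ends at 13, Fm ends at 16, Esus4 ends at 17, Fsus4 ends at 22, Absus4 ends at 29, Bb6 ends at 31, Gadd9 ends at 36, Gm7 ends at 40, Eb ends at 45, C#6 ends at 49.
Beat 48 falls within C#6.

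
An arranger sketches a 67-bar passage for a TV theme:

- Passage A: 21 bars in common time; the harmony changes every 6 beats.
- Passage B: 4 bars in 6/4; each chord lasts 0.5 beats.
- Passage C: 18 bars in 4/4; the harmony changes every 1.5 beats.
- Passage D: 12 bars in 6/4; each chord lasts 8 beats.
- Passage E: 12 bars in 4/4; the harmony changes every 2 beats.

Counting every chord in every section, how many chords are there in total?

143 chords

A: 21·4 = 84 beats, 84/6 = 14 chords.
B: 4·6 = 24 beats, 24/0.5 = 48 chords.
C: 18·4 = 72 beats, 72/1.5 = 48 chords.
D: 12·6 = 72 beats, 72/8 = 9 chords.
E: 12·4 = 48 beats, 48/2 = 24 chords.
Total: 14 + 48 + 48 + 9 + 24 = 143.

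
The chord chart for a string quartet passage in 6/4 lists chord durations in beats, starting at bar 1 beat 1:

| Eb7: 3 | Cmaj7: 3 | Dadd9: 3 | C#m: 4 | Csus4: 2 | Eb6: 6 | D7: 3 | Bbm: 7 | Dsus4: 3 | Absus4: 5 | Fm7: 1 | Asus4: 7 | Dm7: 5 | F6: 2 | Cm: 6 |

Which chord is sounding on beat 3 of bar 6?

Beat 3 of bar 6 is beat (6−1)×6 + 3 = 33 overall.
Running totals: Eb7 ends at 3, Cmaj7 ends at 6, Dadd9 ends at 9, C#m ends at 13, Csus4 ends at 15, Eb6 ends at 21, D7 ends at 24, Bbm ends at 31, Dsus4 ends at 34.
Beat 33 falls within Dsus4.

Dsus4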